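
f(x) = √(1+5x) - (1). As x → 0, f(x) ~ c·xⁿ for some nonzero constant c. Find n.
1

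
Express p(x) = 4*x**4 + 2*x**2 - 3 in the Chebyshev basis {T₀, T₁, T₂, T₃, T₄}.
(-1/2)T₀ + (3)T₂ + (1/2)T₄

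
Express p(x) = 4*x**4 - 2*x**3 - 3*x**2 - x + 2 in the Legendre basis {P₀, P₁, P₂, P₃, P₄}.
(9/5)P₀ + (-11/5)P₁ + (2/7)P₂ + (-4/5)P₃ + (32/35)P₄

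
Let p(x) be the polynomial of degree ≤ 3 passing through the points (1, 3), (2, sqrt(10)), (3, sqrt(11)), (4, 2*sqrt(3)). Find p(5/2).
-sqrt(3)/8 - 3/16 + 9*sqrt(10)/16 + 9*sqrt(11)/16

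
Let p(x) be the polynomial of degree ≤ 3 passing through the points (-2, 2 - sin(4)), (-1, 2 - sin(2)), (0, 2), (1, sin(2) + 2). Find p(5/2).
-15*sin(2)/8 + 35*sin(4)/16 + 2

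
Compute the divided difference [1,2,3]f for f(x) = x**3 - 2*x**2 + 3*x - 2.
4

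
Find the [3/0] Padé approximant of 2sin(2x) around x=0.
-8*x**3/3 + 4*x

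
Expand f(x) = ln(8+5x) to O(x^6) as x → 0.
log(8) + 5*x/8 - 25*x**2/128 + 125*x**3/1536 - 625*x**4/16384 + 625*x**5/32768 + O(x**6)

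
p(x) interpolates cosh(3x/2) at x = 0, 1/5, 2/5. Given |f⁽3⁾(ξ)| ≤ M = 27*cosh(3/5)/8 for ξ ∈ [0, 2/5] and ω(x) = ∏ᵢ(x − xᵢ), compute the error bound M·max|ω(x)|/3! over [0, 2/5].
sqrt(3)*cosh(3/5)/1000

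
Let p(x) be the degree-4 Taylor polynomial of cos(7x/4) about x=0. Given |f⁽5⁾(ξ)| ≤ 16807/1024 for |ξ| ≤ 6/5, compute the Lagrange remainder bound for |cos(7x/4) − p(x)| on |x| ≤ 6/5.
1361367/4000000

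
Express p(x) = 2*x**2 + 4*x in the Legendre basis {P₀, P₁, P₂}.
(2/3)P₀ + (4)P₁ + (4/3)P₂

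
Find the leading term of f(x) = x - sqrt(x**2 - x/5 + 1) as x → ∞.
1/10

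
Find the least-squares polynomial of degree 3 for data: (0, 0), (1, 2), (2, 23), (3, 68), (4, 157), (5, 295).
-5/42 + (-415/252)x + (29/12)x² + (35/18)x³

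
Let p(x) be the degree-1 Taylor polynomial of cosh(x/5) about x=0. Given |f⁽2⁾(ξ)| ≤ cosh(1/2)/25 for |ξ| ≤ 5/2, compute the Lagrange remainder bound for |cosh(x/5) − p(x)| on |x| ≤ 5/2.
cosh(1/2)/8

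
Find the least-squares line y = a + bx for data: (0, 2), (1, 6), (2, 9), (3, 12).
a = 23/10, b = 33/10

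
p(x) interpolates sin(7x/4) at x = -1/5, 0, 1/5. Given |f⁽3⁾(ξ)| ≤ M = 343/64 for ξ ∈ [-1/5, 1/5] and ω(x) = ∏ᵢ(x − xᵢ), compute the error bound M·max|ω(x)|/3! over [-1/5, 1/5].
343*sqrt(3)/216000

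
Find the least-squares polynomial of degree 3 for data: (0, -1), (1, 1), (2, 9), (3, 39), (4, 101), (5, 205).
-16/21 + (85/126)x + (-34/21)x² + (35/18)x³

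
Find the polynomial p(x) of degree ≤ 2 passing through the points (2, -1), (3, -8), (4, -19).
-2*x**2 + 3*x + 1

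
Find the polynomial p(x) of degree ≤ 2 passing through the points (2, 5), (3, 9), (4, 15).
x**2 - x + 3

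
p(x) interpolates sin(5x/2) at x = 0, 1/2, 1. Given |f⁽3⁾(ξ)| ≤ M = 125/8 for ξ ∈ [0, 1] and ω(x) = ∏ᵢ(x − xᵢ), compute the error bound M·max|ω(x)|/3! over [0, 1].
125*sqrt(3)/1728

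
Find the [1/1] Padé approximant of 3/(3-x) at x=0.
1/(1 - x/3)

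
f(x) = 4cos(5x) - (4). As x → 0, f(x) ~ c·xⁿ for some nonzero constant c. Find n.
2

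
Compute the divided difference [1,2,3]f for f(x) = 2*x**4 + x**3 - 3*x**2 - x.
53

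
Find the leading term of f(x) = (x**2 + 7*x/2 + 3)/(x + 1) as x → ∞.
x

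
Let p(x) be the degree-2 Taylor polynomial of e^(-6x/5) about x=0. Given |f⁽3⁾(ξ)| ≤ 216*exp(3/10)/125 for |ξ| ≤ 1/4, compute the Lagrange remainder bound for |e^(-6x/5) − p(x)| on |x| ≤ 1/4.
9*exp(3/10)/2000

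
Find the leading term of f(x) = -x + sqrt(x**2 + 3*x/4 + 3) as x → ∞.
3/8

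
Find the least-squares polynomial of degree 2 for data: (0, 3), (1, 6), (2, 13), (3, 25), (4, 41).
106/35 + (9/14)x + (31/14)x²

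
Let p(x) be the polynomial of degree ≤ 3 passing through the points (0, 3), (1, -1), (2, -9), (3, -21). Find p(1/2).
3/2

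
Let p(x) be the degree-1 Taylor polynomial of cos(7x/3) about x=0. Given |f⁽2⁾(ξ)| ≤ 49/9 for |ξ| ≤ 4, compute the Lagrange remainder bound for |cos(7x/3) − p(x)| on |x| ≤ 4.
392/9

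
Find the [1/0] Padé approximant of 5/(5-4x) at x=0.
4*x/5 + 1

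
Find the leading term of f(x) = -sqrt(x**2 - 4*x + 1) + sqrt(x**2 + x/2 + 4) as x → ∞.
9/4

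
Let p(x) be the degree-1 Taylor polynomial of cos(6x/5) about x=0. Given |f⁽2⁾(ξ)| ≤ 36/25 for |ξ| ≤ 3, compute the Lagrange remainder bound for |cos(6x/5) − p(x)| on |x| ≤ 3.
162/25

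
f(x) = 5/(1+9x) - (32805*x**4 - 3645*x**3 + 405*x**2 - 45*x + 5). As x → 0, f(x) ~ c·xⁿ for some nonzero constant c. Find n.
5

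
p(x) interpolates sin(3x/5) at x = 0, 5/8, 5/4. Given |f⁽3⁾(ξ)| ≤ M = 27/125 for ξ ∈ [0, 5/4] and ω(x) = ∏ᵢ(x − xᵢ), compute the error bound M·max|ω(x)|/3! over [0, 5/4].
sqrt(3)/512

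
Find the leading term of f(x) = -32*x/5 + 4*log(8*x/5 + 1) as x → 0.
-128*x**2/25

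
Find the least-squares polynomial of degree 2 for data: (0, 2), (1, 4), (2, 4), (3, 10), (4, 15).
81/35 + (-8/35)x + (6/7)x²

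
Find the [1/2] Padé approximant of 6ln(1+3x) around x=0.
18*x/(-3*x**2/4 + 3*x/2 + 1)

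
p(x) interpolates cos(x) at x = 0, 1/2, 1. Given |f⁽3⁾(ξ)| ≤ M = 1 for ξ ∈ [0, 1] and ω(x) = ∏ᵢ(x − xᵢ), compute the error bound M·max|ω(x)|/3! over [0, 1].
sqrt(3)/216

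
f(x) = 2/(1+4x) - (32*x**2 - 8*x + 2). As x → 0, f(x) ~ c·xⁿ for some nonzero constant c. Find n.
3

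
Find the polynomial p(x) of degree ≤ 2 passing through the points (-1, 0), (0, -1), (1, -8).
-3*x**2 - 4*x - 1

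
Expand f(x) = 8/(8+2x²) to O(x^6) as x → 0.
1 - x**2/4 + x**4/16 + O(x**6)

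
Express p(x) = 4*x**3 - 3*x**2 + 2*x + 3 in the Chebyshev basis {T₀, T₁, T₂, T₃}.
(3/2)T₀ + (5)T₁ + (-3/2)T₂ + T₃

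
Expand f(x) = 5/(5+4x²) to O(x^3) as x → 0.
1 - 4*x**2/5 + O(x**3)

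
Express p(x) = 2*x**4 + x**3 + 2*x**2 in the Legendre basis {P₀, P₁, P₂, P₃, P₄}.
(16/15)P₀ + (3/5)P₁ + (52/21)P₂ + (2/5)P₃ + (16/35)P₄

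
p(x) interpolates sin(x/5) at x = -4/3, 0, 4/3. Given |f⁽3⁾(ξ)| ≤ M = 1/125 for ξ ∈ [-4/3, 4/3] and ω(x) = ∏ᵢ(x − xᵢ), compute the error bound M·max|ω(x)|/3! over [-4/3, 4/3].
64*sqrt(3)/91125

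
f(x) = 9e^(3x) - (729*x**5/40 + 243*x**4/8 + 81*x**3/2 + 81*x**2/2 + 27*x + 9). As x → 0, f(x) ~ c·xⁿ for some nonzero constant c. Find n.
6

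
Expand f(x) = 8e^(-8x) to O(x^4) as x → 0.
8 - 64*x + 256*x**2 - 2048*x**3/3 + O(x**4)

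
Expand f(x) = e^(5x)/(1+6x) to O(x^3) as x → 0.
1 - x + 37*x**2/2 + O(x**3)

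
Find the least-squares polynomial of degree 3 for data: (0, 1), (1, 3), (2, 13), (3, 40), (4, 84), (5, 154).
15/14 + (-127/84)x + (9/4)x² + (5/6)x³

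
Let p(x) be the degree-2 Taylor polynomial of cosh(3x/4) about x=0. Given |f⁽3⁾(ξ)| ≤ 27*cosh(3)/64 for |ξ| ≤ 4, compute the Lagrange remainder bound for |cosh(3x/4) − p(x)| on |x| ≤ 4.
9*cosh(3)/2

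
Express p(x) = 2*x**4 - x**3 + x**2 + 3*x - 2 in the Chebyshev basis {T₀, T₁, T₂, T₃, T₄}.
(-3/4)T₀ + (9/4)T₁ + (3/2)T₂ + (-1/4)T₃ + (1/4)T₄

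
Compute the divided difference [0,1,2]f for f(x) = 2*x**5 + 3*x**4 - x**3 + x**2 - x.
49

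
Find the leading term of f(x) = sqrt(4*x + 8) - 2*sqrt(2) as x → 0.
sqrt(2)*x/2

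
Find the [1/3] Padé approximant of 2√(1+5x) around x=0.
(35*x/4 + 2)/(125*x**3/64 - 25*x**2/16 + 15*x/8 + 1)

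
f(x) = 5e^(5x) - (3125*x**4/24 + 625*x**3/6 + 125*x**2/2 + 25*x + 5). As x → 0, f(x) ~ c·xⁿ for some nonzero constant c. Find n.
5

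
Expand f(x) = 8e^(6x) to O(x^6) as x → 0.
8 + 48*x + 144*x**2 + 288*x**3 + 432*x**4 + 2592*x**5/5 + O(x**6)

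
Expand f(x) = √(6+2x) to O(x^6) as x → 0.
sqrt(6) + sqrt(6)*x/6 - sqrt(6)*x**2/72 + sqrt(6)*x**3/432 - 5*sqrt(6)*x**4/10368 + 7*sqrt(6)*x**5/62208 + O(x**6)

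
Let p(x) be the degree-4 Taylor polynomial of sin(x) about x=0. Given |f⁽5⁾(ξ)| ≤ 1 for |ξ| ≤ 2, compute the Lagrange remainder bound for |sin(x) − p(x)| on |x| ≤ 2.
4/15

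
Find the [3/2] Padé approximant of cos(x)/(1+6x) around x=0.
(427*x**3/142 - 427*x**2/852 - 6*x + 1)/(1 - 30673*x**2/852)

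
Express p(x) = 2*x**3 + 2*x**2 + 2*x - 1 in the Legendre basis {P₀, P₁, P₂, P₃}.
(-1/3)P₀ + (16/5)P₁ + (4/3)P₂ + (4/5)P₃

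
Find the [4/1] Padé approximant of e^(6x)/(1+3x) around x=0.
(162*x**4/5 + 72*x**3/5 + 54*x**2/5 + 18*x/5 + 1)/(3*x/5 + 1)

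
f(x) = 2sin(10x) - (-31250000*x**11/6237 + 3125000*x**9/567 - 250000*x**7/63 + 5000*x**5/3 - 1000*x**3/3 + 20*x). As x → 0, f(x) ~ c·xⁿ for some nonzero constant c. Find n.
13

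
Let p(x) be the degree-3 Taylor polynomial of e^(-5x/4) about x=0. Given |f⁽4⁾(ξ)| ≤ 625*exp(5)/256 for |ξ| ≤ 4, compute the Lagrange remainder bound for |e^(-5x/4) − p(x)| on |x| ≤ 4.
625*exp(5)/24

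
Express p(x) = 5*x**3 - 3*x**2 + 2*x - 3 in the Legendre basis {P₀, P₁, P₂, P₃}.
(-4)P₀ + (5)P₁ + (-2)P₂ + (2)P₃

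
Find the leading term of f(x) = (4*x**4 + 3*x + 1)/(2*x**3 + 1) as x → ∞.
2*x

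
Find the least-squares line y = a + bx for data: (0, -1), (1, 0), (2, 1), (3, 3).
a = -6/5, b = 13/10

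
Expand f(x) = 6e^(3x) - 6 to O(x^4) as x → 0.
18*x + 27*x**2 + 27*x**3 + O(x**4)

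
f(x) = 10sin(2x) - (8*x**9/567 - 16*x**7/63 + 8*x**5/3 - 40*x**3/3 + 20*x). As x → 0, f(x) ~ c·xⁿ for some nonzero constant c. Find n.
11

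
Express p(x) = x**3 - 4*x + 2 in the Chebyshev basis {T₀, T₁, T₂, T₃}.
(2)T₀ + (-13/4)T₁ + (1/4)T₃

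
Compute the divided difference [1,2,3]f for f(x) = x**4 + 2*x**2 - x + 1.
27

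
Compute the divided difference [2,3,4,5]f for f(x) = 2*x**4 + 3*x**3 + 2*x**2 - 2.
31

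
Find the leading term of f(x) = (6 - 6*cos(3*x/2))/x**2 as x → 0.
27/4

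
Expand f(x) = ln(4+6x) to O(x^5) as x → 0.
log(4) + 3*x/2 - 9*x**2/8 + 9*x**3/8 - 81*x**4/64 + O(x**5)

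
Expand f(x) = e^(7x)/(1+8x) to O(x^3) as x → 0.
1 - x + 65*x**2/2 + O(x**3)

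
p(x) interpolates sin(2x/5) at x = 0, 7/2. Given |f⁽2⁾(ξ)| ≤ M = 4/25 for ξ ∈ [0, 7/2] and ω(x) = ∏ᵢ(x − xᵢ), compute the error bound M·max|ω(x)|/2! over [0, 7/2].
49/200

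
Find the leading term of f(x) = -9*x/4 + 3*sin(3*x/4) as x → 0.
-27*x**3/128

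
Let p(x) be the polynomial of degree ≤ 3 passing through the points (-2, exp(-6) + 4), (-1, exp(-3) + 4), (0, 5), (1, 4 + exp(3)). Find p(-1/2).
(-1 + 9*exp(3) + (73 - exp(3))*exp(6))*exp(-6)/16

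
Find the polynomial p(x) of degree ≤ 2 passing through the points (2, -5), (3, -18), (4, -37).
-3*x**2 + 2*x + 3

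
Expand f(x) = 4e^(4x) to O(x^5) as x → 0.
4 + 16*x + 32*x**2 + 128*x**3/3 + 128*x**4/3 + O(x**5)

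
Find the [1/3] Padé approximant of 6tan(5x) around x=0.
30*x/(1 - 25*x**2/3)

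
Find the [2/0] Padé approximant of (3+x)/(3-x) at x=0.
2*x**2/9 + 2*x/3 + 1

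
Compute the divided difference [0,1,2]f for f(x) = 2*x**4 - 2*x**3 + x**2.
9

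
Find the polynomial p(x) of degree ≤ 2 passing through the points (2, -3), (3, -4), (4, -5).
-x - 1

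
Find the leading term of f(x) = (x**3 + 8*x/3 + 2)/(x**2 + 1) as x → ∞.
x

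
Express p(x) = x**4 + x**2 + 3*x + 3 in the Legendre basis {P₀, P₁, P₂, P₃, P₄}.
(53/15)P₀ + (3)P₁ + (26/21)P₂ + (8/35)P₄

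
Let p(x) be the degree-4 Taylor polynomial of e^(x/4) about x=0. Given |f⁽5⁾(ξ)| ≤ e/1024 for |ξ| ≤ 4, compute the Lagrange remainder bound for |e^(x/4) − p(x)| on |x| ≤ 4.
e/120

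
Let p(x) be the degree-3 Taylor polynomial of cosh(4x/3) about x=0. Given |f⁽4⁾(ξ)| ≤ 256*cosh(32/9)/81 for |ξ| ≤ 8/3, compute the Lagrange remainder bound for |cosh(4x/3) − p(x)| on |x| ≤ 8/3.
131072*cosh(32/9)/19683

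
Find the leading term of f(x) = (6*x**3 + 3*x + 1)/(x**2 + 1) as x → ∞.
6*x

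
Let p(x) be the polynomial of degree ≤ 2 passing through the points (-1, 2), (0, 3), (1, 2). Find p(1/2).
11/4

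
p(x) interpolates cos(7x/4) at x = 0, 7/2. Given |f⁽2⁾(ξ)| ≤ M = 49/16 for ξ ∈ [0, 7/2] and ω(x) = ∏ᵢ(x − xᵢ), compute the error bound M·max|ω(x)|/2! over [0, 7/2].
2401/512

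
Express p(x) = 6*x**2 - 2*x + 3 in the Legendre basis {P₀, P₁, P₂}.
(5)P₀ + (-2)P₁ + (4)P₂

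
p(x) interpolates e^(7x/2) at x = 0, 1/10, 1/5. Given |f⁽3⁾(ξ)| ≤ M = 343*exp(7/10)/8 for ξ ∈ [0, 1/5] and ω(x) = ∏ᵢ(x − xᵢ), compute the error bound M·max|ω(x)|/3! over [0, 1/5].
343*sqrt(3)*exp(7/10)/216000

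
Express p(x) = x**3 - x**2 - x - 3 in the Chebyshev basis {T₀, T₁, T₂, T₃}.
(-7/2)T₀ + (-1/4)T₁ + (-1/2)T₂ + (1/4)T₃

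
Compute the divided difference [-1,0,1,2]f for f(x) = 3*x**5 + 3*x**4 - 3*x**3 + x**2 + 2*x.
18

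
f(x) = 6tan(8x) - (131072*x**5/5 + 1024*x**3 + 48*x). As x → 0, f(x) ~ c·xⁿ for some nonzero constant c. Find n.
7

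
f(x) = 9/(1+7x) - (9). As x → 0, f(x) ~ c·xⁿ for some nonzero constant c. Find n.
1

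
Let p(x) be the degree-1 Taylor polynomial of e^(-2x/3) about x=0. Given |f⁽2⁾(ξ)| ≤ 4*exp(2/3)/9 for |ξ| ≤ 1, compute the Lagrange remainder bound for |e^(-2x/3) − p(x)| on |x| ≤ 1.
2*exp(2/3)/9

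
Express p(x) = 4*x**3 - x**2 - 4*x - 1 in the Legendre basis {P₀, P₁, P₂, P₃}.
(-4/3)P₀ + (-8/5)P₁ + (-2/3)P₂ + (8/5)P₃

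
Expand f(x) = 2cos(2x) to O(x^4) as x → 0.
2 - 4*x**2 + O(x**4)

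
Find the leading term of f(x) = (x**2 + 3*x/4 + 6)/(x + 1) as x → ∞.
x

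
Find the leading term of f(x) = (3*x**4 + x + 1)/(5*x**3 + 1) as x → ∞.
3*x/5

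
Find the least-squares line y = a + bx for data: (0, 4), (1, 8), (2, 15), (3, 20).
a = 7/2, b = 11/2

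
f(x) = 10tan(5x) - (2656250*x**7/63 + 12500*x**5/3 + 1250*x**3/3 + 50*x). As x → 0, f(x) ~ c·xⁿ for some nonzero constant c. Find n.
9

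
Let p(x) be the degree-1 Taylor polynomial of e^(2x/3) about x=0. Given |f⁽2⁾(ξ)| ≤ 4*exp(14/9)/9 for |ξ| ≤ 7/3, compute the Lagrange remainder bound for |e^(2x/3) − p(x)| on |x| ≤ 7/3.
98*exp(14/9)/81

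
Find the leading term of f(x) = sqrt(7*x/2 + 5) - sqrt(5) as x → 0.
7*sqrt(5)*x/20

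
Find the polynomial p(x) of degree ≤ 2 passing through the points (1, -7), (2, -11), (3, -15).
-4*x - 3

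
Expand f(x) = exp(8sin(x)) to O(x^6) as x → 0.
1 + 8*x + 32*x**2 + 84*x**3 + 160*x**4 + 3457*x**5/15 + O(x**6)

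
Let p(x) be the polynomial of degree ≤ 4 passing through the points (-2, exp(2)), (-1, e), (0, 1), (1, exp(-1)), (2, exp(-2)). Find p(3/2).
((-70 - 5*exp(2) + 28*e)*exp(2) + 35 + 140*e)*exp(-2)/128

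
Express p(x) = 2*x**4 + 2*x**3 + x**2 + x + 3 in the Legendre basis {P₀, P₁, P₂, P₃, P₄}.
(56/15)P₀ + (11/5)P₁ + (38/21)P₂ + (4/5)P₃ + (16/35)P₄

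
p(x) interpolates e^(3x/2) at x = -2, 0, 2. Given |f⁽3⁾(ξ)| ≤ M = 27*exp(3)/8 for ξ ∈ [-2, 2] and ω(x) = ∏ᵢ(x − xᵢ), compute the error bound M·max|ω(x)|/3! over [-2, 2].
sqrt(3)*exp(3)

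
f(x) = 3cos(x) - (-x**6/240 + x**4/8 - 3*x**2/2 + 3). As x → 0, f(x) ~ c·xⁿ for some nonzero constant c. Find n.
8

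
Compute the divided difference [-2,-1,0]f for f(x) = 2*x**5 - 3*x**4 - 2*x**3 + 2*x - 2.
-45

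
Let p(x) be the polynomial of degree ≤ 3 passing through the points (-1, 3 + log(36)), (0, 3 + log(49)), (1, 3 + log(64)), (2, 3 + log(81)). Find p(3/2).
3 + log(96*2**(3/4)*21**(3/8)/7)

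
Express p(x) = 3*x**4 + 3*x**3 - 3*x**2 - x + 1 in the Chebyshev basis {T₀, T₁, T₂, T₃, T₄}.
(5/8)T₀ + (5/4)T₁ + (3/4)T₃ + (3/8)T₄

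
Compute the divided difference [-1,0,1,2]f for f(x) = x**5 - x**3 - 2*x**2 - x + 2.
4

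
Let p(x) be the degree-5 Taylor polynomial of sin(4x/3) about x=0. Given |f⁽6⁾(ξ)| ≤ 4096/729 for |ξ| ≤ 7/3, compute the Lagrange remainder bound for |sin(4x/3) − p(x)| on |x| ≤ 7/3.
30118144/23914845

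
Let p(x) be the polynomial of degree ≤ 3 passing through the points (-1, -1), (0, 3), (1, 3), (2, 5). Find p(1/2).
25/8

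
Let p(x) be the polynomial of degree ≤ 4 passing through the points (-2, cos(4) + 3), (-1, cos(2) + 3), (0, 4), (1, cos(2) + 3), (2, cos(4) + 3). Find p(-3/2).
21*cos(2)/16 + 15*cos(4)/64 + 157/64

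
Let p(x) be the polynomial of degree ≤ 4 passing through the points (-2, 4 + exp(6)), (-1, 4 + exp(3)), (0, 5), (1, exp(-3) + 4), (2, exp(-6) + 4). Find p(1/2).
(-5 + 60*exp(3) + (-20*exp(3) + 602 + 3*exp(6))*exp(6))*exp(-6)/128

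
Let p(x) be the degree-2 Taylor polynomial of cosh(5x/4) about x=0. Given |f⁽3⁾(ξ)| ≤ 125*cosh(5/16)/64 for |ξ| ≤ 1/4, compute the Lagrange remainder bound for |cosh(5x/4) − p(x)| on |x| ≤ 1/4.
125*cosh(5/16)/24576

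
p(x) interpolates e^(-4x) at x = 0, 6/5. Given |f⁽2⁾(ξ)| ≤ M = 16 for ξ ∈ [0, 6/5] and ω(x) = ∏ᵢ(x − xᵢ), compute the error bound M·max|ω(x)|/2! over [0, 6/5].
72/25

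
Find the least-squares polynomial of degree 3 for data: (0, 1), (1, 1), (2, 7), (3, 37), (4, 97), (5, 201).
11/9 + (-316/189)x + (-82/63)x² + (52/27)x³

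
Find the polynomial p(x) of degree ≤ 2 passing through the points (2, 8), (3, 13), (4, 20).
x**2 + 4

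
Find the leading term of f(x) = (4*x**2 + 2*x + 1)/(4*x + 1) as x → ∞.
x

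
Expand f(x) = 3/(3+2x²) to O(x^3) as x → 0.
1 - 2*x**2/3 + O(x**3)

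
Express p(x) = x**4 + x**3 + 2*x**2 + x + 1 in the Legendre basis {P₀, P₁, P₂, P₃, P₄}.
(28/15)P₀ + (8/5)P₁ + (40/21)P₂ + (2/5)P₃ + (8/35)P₄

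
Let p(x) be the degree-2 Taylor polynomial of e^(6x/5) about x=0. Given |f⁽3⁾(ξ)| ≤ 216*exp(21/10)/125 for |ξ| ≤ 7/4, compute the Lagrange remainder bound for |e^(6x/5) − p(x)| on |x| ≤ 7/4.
3087*exp(21/10)/2000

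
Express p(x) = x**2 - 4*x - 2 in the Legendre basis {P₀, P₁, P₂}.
(-5/3)P₀ + (-4)P₁ + (2/3)P₂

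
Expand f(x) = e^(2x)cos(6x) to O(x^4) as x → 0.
1 + 2*x - 16*x**2 - 104*x**3/3 + O(x**4)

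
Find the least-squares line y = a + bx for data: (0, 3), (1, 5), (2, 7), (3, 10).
a = 14/5, b = 23/10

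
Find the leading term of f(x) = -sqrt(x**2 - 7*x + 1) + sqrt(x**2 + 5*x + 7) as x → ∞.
6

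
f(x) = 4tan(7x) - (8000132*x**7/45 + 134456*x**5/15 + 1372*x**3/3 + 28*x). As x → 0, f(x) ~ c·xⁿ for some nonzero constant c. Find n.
9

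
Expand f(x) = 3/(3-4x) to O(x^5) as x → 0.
1 + 4*x/3 + 16*x**2/9 + 64*x**3/27 + 256*x**4/81 + O(x**5)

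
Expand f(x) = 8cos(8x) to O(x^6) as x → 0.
8 - 256*x**2 + 4096*x**4/3 + O(x**6)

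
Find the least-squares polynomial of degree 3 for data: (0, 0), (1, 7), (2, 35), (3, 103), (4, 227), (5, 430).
-13/126 + (2509/756)x + (223/252)x² + (169/54)x³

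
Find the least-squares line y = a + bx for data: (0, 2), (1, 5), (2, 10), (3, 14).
a = 8/5, b = 41/10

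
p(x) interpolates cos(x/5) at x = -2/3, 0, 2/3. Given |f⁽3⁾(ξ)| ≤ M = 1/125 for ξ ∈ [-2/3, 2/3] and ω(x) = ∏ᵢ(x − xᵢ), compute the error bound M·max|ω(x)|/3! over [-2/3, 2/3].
8*sqrt(3)/91125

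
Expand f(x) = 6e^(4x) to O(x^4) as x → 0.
6 + 24*x + 48*x**2 + 64*x**3 + O(x**4)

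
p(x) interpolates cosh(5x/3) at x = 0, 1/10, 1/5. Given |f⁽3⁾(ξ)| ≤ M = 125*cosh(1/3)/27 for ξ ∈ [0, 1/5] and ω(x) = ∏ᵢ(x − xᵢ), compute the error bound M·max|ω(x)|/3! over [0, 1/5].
sqrt(3)*cosh(1/3)/5832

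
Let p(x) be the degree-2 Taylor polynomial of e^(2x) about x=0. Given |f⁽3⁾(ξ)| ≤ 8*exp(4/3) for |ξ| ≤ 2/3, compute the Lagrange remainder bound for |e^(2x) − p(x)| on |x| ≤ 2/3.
32*exp(4/3)/81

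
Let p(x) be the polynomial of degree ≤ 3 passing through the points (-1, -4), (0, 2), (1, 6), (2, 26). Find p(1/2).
25/8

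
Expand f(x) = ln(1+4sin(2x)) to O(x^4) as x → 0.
8*x - 32*x**2 + 496*x**3/3 + O(x**4)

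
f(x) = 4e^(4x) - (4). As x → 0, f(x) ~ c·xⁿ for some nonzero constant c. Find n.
1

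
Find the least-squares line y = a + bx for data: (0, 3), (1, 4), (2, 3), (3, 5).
a = 3, b = 1/2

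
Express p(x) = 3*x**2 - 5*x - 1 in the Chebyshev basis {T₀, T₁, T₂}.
(1/2)T₀ + (-5)T₁ + (3/2)T₂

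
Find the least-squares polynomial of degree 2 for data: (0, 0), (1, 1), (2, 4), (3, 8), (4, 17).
8/35 + (-53/70)x + (17/14)x²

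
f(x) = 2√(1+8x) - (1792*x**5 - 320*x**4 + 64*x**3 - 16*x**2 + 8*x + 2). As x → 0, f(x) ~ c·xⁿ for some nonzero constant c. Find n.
6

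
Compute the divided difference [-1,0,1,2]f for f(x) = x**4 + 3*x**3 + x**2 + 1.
5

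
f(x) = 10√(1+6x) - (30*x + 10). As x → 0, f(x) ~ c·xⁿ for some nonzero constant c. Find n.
2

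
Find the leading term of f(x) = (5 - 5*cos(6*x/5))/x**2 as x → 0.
18/5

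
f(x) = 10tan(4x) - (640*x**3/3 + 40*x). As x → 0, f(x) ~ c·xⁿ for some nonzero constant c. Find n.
5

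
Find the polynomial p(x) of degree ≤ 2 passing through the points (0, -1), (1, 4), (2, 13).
2*x**2 + 3*x - 1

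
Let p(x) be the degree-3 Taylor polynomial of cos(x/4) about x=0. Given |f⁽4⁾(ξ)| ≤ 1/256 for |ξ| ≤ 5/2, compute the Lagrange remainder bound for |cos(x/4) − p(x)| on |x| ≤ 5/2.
625/98304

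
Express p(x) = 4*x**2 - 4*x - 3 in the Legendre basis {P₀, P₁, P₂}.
(-5/3)P₀ + (-4)P₁ + (8/3)P₂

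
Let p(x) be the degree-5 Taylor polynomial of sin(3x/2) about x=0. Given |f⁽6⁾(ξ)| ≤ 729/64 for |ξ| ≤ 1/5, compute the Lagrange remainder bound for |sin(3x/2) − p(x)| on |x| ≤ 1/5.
81/80000000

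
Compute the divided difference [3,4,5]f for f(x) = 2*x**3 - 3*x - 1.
24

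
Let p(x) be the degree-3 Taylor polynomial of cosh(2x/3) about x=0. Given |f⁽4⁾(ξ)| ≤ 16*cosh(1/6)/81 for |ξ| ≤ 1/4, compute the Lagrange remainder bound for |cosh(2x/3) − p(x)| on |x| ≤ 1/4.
cosh(1/6)/31104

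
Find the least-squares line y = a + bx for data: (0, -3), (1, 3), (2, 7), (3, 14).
a = -3, b = 11/2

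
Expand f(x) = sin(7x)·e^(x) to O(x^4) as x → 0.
7*x + 7*x**2 - 161*x**3/3 + O(x**4)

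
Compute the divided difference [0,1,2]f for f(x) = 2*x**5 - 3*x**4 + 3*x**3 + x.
18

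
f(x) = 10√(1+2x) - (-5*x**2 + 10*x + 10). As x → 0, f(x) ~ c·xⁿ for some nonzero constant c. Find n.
3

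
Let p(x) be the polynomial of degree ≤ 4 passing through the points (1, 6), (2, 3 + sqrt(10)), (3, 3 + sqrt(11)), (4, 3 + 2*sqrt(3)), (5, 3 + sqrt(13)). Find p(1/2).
-105*sqrt(10)/32 - 45*sqrt(3)/16 + 35*sqrt(13)/128 + 189*sqrt(11)/64 + 1329/128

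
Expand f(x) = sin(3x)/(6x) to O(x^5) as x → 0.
1/2 - 3*x**2/4 + 27*x**4/80 + O(x**5)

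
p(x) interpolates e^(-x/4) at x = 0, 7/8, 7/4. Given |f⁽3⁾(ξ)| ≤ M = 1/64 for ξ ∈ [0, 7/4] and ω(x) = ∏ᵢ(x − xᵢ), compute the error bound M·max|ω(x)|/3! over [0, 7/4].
343*sqrt(3)/884736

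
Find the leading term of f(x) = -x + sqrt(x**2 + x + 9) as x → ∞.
1/2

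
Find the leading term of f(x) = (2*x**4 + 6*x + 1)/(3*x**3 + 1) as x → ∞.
2*x/3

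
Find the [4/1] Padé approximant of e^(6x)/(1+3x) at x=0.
(162*x**4/5 + 72*x**3/5 + 54*x**2/5 + 18*x/5 + 1)/(3*x/5 + 1)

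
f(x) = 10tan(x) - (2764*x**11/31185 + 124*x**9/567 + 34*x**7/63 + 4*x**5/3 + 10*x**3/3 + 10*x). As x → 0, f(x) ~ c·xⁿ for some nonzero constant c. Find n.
13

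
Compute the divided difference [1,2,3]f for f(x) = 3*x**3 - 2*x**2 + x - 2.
16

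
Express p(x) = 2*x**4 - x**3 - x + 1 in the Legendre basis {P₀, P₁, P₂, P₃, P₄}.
(7/5)P₀ + (-8/5)P₁ + (8/7)P₂ + (-2/5)P₃ + (16/35)P₄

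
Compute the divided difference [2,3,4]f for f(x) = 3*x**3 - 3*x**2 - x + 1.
24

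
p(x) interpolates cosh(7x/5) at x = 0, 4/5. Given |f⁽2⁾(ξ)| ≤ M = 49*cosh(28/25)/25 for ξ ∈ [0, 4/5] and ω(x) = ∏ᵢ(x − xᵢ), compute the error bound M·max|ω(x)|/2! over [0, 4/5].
98*cosh(28/25)/625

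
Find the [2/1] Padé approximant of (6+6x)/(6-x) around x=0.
(x + 1)/(1 - x/6)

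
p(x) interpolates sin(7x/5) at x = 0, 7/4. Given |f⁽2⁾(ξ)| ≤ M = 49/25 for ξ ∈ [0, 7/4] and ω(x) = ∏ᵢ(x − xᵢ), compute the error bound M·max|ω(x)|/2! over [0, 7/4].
2401/3200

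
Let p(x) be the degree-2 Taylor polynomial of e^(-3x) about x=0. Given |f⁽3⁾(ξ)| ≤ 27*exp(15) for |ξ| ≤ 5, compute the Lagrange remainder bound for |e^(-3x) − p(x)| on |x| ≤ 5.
1125*exp(15)/2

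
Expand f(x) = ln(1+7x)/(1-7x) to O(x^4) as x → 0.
7*x + 49*x**2/2 + 1715*x**3/6 + O(x**4)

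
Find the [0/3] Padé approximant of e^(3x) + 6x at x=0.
1/(-1305*x**3/2 + 153*x**2/2 - 9*x + 1)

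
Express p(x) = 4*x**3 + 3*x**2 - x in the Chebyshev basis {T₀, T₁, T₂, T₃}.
(3/2)T₀ + (2)T₁ + (3/2)T₂ + T₃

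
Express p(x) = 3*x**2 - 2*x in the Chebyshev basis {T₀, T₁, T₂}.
(3/2)T₀ + (-2)T₁ + (3/2)T₂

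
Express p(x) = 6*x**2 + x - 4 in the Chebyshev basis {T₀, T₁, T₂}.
-T₀ + T₁ + (3)T₂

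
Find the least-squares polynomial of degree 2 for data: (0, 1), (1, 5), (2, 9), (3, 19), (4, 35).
59/35 + (-13/35)x + (15/7)x²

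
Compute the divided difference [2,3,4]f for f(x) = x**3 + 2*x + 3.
9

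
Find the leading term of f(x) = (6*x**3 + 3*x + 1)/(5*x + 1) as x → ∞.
6*x**2/5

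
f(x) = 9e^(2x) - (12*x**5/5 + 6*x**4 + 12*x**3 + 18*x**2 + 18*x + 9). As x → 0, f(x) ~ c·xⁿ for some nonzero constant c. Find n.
6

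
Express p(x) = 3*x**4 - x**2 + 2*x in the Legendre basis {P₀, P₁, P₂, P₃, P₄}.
(4/15)P₀ + (2)P₁ + (22/21)P₂ + (24/35)P₄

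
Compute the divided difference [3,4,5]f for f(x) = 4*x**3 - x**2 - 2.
47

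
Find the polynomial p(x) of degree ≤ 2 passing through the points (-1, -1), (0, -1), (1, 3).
2*x**2 + 2*x - 1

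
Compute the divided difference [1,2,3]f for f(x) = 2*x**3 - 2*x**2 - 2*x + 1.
10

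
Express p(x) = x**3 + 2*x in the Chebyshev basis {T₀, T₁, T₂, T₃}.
(11/4)T₁ + (1/4)T₃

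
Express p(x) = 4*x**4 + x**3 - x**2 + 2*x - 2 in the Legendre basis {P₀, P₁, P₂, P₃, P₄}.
(-23/15)P₀ + (13/5)P₁ + (34/21)P₂ + (2/5)P₃ + (32/35)P₄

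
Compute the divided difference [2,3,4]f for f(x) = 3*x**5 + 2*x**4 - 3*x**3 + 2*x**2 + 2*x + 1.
940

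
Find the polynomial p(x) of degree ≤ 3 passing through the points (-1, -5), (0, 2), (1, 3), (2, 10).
2*x**3 - 3*x**2 + 2*x + 2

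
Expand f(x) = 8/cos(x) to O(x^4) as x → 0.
8 + 4*x**2 + O(x**4)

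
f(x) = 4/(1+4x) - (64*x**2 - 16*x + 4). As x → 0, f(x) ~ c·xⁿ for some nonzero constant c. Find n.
3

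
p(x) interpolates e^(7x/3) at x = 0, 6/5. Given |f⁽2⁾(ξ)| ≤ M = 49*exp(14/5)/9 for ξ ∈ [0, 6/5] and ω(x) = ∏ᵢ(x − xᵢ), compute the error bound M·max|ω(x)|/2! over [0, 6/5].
49*exp(14/5)/50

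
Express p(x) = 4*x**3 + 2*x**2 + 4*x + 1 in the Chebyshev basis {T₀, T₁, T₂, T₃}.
(2)T₀ + (7)T₁ + T₂ + T₃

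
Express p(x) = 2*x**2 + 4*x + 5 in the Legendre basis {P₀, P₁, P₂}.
(17/3)P₀ + (4)P₁ + (4/3)P₂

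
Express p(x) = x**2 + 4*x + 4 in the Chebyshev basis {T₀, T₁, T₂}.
(9/2)T₀ + (4)T₁ + (1/2)T₂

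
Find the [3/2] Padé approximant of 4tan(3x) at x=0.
(-36*x**3/5 + 12*x)/(1 - 18*x**2/5)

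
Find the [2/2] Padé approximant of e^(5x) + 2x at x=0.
(-355*x**2/12 - x/2 + 1)/(125*x**2/12 - 15*x/2 + 1)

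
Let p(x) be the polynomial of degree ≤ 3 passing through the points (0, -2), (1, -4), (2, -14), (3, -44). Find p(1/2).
-11/4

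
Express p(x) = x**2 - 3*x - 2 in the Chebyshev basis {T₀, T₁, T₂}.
(-3/2)T₀ + (-3)T₁ + (1/2)T₂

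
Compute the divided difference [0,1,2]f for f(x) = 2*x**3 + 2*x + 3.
6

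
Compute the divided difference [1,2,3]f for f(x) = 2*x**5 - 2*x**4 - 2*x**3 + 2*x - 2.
118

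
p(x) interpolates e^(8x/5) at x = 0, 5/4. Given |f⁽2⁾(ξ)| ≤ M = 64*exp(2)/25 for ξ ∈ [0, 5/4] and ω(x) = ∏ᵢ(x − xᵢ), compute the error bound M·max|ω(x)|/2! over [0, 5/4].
exp(2)/2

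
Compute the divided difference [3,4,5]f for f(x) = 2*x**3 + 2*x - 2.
24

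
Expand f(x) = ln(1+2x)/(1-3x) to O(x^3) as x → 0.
2*x + 4*x**2 + O(x**3)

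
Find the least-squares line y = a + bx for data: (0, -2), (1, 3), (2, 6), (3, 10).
a = -8/5, b = 39/10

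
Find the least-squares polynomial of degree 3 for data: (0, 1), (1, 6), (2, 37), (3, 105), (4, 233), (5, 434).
53/63 + (-61/189)x + (209/63)x² + (76/27)x³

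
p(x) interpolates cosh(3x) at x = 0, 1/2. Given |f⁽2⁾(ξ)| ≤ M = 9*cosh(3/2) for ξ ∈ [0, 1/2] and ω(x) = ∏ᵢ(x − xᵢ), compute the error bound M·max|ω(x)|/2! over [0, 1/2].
9*cosh(3/2)/32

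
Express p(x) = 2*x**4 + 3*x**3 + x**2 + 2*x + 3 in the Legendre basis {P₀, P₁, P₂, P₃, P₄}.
(56/15)P₀ + (19/5)P₁ + (38/21)P₂ + (6/5)P₃ + (16/35)P₄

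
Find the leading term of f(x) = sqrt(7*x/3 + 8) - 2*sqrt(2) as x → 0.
7*sqrt(2)*x/24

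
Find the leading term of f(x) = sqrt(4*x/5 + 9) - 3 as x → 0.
2*x/15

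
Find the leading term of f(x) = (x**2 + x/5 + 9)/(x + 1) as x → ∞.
x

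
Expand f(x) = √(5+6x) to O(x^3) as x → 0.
sqrt(5) + 3*sqrt(5)*x/5 - 9*sqrt(5)*x**2/50 + O(x**3)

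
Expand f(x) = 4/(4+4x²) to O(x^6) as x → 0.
1 - x**2 + x**4 + O(x**6)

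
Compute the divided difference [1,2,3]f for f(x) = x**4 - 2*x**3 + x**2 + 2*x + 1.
14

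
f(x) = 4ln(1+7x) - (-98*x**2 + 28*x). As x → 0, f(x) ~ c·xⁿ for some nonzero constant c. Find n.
3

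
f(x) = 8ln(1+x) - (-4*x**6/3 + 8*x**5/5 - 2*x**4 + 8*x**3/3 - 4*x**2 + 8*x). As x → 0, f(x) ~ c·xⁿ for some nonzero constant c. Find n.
7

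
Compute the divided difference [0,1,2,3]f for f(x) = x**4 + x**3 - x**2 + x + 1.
7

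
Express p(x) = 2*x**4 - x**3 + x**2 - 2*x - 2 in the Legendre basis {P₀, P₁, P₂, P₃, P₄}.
(-19/15)P₀ + (-13/5)P₁ + (38/21)P₂ + (-2/5)P₃ + (16/35)P₄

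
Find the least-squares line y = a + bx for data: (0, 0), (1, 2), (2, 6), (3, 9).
a = -2/5, b = 31/10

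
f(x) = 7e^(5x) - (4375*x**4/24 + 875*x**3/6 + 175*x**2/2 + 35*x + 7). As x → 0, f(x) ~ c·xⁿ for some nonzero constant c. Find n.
5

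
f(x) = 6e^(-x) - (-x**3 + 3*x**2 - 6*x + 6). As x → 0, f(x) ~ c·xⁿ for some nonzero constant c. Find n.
4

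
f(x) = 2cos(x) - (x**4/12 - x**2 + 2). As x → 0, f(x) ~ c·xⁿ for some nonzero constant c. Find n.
6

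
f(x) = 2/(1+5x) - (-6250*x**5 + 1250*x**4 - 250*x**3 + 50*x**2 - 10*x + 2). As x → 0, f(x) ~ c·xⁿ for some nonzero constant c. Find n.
6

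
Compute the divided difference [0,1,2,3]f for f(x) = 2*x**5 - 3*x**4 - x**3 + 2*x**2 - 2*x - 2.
31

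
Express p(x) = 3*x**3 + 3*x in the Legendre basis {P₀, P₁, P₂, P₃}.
(24/5)P₁ + (6/5)P₃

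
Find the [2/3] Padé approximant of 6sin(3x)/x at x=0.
(18 - 189*x**2/10)/(9*x**2/20 + 1)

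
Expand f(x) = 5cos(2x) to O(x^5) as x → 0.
5 - 10*x**2 + 10*x**4/3 + O(x**5)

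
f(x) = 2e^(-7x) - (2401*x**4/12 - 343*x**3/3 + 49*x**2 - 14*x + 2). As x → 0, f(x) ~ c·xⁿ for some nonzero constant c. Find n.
5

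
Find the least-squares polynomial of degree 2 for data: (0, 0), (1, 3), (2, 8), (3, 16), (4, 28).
1/5 + (9/10)x + (3/2)x²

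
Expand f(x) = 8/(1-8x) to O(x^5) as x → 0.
8 + 64*x + 512*x**2 + 4096*x**3 + 32768*x**4 + O(x**5)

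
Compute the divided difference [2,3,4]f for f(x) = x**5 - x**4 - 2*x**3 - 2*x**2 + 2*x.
210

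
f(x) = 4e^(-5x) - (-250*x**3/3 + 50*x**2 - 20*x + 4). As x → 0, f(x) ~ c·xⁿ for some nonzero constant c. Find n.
4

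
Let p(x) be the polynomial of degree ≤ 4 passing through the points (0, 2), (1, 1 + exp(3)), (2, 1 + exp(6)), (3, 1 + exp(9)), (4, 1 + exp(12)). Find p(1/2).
-5*exp(12)/128 - 35*exp(6)/64 + 163/128 + 35*exp(3)/32 + 7*exp(9)/32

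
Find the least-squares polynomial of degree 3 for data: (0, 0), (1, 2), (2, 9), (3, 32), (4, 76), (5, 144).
19/63 + (-218/189)x + (113/126)x² + (55/54)x³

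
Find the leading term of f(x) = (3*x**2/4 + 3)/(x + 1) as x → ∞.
3*x/4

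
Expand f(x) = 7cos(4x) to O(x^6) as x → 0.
7 - 56*x**2 + 224*x**4/3 + O(x**6)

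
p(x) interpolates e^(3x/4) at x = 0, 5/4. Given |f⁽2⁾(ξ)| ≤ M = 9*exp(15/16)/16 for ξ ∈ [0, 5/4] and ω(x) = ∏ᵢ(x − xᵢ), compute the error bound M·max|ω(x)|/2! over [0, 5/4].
225*exp(15/16)/2048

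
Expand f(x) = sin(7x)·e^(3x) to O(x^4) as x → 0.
7*x + 21*x**2 - 77*x**3/3 + O(x**4)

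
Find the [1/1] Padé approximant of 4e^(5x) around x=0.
(10*x + 4)/(1 - 5*x/2)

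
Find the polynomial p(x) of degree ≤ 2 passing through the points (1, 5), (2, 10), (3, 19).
2*x**2 - x + 4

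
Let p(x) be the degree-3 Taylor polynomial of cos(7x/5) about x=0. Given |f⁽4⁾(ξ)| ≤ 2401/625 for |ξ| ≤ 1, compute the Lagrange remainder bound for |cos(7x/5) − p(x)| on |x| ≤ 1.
2401/15000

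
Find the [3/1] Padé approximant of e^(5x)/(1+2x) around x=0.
(-875*x**3/1128 + 475*x**2/188 + 315*x/188 + 1)/(1 - 249*x/188)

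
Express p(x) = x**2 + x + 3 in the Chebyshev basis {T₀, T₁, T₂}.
(7/2)T₀ + T₁ + (1/2)T₂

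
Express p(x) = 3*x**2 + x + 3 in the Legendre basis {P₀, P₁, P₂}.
(4)P₀ + P₁ + (2)P₂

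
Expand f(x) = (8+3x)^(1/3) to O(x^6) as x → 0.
2 + x/4 - x**2/32 + 5*x**3/768 - 5*x**4/3072 + 11*x**5/24576 + O(x**6)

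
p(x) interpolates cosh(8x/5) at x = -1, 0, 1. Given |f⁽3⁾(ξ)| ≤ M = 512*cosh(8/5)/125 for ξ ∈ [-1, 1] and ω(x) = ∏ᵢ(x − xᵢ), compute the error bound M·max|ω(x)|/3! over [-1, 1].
512*sqrt(3)*cosh(8/5)/3375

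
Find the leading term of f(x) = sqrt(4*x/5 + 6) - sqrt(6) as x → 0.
sqrt(6)*x/15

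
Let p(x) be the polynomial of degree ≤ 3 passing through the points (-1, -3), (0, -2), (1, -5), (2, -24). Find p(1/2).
-9/4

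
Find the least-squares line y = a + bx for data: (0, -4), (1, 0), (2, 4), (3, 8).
a = -4, b = 4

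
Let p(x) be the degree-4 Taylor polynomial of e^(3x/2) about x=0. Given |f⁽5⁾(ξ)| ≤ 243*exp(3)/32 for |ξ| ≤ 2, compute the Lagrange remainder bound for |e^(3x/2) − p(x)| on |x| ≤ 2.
81*exp(3)/40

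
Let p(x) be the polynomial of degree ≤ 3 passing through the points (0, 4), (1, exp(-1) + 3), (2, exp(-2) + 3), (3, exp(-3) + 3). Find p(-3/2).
(-189*exp(2) - 35 + 135*e + 153*exp(3))*exp(-3)/16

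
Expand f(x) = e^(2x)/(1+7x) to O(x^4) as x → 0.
1 - 5*x + 37*x**2 - 773*x**3/3 + O(x**4)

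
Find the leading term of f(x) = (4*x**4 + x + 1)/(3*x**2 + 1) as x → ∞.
4*x**2/3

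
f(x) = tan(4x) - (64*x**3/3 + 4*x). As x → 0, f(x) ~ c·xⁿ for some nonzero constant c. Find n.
5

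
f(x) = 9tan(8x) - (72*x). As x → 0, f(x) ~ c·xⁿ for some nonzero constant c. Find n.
3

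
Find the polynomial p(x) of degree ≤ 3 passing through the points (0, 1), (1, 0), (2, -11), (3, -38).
-x**3 - 2*x**2 + 2*x + 1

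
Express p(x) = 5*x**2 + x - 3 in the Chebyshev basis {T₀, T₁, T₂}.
(-1/2)T₀ + T₁ + (5/2)T₂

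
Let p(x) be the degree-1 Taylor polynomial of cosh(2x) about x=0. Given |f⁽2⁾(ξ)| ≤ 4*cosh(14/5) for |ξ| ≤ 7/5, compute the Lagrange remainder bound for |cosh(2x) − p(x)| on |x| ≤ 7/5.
98*cosh(14/5)/25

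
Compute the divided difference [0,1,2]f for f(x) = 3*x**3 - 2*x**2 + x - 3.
7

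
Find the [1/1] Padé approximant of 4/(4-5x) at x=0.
1/(1 - 5*x/4)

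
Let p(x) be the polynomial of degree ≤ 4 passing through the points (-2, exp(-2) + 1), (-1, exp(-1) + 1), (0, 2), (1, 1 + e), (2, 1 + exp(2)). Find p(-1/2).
(-5 + 60*e + (-20*e + 3*exp(2) + 218)*exp(2))*exp(-2)/128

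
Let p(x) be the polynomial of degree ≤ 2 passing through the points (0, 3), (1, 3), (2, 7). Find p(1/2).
5/2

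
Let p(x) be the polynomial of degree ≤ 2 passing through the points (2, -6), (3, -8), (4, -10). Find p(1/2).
-3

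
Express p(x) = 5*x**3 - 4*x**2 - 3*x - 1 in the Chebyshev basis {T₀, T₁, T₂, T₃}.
(-3)T₀ + (3/4)T₁ + (-2)T₂ + (5/4)T₃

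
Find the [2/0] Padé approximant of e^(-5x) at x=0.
25*x**2/2 - 5*x + 1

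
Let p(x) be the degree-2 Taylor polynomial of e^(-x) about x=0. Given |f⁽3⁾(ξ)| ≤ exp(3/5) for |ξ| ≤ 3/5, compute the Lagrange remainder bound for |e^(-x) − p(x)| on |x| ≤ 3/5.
9*exp(3/5)/250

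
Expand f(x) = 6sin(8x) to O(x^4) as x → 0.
48*x - 512*x**3 + O(x**4)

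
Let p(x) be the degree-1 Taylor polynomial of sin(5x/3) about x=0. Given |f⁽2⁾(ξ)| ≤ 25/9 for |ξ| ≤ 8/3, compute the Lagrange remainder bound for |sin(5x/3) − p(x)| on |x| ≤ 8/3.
800/81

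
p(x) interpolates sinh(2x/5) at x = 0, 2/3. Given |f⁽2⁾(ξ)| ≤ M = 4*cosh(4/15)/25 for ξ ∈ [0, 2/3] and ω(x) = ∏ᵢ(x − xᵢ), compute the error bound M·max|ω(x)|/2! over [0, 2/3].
2*cosh(4/15)/225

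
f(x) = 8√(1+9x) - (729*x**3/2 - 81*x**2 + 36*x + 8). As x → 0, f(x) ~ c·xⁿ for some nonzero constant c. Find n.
4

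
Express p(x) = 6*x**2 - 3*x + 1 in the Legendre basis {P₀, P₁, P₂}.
(3)P₀ + (-3)P₁ + (4)P₂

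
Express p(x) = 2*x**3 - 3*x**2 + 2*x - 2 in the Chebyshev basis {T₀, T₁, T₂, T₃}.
(-7/2)T₀ + (7/2)T₁ + (-3/2)T₂ + (1/2)T₃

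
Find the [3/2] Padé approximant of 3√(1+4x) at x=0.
(6*x**3 + 27*x**2 + 18*x + 3)/(3*x**2 + 4*x + 1)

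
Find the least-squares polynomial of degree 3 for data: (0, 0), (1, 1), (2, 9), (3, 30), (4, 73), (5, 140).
13/126 + (-745/756)x + (155/252)x² + (28/27)x³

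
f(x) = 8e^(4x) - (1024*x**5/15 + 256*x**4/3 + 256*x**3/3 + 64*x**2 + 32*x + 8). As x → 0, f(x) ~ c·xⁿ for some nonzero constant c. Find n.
6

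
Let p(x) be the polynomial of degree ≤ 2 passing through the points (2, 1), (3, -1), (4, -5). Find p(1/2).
1/4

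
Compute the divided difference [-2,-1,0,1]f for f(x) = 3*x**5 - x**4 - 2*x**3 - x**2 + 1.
15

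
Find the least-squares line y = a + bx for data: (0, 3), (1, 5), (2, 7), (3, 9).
a = 3, b = 2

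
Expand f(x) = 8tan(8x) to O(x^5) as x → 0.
64*x + 4096*x**3/3 + O(x**5)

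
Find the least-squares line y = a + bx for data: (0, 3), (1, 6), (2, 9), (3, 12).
a = 3, b = 3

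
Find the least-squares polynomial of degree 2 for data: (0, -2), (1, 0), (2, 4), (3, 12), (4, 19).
-11/5 + (7/5)x + x²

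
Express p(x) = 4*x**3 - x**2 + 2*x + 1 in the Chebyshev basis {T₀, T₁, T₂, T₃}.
(1/2)T₀ + (5)T₁ + (-1/2)T₂ + T₃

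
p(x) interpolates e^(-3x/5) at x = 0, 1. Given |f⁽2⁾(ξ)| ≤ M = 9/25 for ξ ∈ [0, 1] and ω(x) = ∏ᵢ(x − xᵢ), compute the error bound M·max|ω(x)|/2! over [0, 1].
9/200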